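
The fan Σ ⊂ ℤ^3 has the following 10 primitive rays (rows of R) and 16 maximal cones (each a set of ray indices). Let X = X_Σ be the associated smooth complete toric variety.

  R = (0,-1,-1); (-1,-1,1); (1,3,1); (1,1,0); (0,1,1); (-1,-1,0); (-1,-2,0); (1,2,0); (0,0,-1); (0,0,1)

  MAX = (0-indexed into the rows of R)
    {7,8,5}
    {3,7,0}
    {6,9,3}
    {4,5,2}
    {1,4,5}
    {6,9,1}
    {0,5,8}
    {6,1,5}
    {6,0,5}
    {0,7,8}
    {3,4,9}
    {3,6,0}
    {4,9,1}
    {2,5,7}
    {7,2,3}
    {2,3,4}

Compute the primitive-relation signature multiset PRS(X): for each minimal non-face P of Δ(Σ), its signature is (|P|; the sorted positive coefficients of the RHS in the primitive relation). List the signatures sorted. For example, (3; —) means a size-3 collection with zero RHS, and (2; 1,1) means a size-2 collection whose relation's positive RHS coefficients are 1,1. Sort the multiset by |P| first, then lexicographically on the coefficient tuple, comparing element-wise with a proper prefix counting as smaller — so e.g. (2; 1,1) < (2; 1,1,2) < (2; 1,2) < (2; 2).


Primitive collections (22):

  {0,4}:  v_{0} + v_{4} = 0 ; sig = (2; —)
  {3,5}:  v_{3} + v_{5} = 0 ; sig = (2; —)
  {6,7}:  v_{6} + v_{7} = 0 ; sig = (2; —)
  {8,9}:  v_{8} + v_{9} = 0 ; sig = (2; —)
  {0,1}:  v_{0} + v_{1} = v_{6} ; sig = (2; 1)
  {0,2}:  v_{0} + v_{2} = v_{7} ; sig = (2; 1)
  {1,3}:  v_{1} + v_{3} = v_{9} ; sig = (2; 1)
  {1,7}:  v_{1} + v_{7} = v_{4} ; sig = (2; 1)
  {1,8}:  v_{1} + v_{8} = v_{5} ; sig = (2; 1)
  {2,6}:  v_{2} + v_{6} = v_{4} ; sig = (2; 1)
  {4,6}:  v_{4} + v_{6} = v_{1} ; sig = (2; 1)
  {4,7}:  v_{4} + v_{7} = v_{2} ; sig = (2; 1)
  {5,9}:  v_{5} + v_{9} = v_{1} ; sig = (2; 1)
  {0,9}:  v_{0} + v_{9} = v_{3} + v_{6} ; sig = (2; 1,1)
  {3,8}:  v_{3} + v_{8} = v_{0} + v_{7} ; sig = (2; 1,1)
  {4,8}:  v_{4} + v_{8} = v_{5} + v_{7} ; sig = (2; 1,1)
  {6,8}:  v_{6} + v_{8} = v_{0} + v_{5} ; sig = (2; 1,1)
  {7,9}:  v_{7} + v_{9} = v_{3} + v_{4} ; sig = (2; 1,1)
  {2,8}:  v_{2} + v_{8} = v_{5} + 2·v_{7} ; sig = (2; 1,2)
  {2,9}:  v_{2} + v_{9} = v_{3} + 2·v_{4} ; sig = (2; 1,2)
  {1,2}:  v_{1} + v_{2} = 2·v_{4} ; sig = (2; 2)
  {0,5,7}:  v_{0} + v_{5} + v_{7} = v_{8} ; sig = (3; 1)

Signatures (|P|; sorted positive RHS coefficients), sorted:
{ (2; —) ×4,  (2; 1) ×9,  (2; 1,1) ×5,  (2; 1,2) ×2,  (2; 2),  (3; 1) }


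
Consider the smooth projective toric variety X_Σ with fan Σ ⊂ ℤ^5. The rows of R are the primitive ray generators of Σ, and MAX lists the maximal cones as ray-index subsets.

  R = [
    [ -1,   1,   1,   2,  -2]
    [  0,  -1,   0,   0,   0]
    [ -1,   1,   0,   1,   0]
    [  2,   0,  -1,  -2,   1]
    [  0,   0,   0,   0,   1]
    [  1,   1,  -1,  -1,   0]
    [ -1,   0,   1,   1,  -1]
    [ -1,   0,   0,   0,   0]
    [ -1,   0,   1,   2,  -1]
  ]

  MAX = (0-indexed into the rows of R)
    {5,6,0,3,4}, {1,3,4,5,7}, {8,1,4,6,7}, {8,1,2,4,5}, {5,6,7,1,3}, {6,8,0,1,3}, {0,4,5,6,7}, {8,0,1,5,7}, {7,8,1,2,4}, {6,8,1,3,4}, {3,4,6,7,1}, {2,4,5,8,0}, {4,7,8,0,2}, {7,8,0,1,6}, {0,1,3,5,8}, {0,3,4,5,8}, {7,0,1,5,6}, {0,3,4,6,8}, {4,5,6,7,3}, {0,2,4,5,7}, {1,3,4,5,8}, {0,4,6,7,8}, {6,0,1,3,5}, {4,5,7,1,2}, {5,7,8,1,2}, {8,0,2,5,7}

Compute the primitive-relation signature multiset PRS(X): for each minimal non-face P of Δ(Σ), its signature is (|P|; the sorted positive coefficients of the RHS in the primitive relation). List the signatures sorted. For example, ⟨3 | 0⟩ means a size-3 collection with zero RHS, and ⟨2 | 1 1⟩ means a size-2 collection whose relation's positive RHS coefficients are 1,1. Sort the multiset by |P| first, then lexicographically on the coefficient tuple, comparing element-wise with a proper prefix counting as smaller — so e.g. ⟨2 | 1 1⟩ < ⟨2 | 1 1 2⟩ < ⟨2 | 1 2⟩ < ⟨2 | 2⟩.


Δ(Σ) — 9 vertices, 9 min non-faces:

  P = {2,3}:  v_{2} + v_{3} = v_{4} + v_{5}  ⇒ sig = ⟨2 | 1 1⟩
  P = {2,6}:  v_{2} + v_{6} = v_{0} + v_{4} + v_{7}  ⇒ sig = ⟨2 | 1 1 1⟩
  P = {3,7,8}:  v_{3} + v_{7} + v_{8} = 0  ⇒ sig = ⟨3 | 0⟩
  P = {0,1,4}:  v_{0} + v_{1} + v_{4} = v_{8}  ⇒ sig = ⟨3 | 1⟩
  P = {5,6,8}:  v_{5} + v_{6} + v_{8} = v_{0}  ⇒ sig = ⟨3 | 1⟩
  P = {0,3,7}:  v_{0} + v_{3} + v_{7} = v_{5} + v_{6}  ⇒ sig = ⟨3 | 1 1⟩
  P = {0,1,2}:  v_{0} + v_{1} + v_{2} = v_{5} + v_{7} + 2·v_{8}  ⇒ sig = ⟨3 | 1 1 2⟩
  P = {1,4,5,6}:  v_{1} + v_{4} + v_{5} + v_{6} = 0  ⇒ sig = ⟨4 | 0⟩
  P = {4,5,7,8}:  v_{4} + v_{5} + v_{7} + v_{8} = v_{2}  ⇒ sig = ⟨4 | 1⟩

Hence PRS(X_Σ) =
{ ⟨2 | 1 1⟩,  ⟨2 | 1 1 1⟩,  ⟨3 | 0⟩,  ⟨3 | 1⟩ ×2,  ⟨3 | 1 1⟩,  ⟨3 | 1 1 2⟩,  ⟨4 | 0⟩,  ⟨4 | 1⟩ }


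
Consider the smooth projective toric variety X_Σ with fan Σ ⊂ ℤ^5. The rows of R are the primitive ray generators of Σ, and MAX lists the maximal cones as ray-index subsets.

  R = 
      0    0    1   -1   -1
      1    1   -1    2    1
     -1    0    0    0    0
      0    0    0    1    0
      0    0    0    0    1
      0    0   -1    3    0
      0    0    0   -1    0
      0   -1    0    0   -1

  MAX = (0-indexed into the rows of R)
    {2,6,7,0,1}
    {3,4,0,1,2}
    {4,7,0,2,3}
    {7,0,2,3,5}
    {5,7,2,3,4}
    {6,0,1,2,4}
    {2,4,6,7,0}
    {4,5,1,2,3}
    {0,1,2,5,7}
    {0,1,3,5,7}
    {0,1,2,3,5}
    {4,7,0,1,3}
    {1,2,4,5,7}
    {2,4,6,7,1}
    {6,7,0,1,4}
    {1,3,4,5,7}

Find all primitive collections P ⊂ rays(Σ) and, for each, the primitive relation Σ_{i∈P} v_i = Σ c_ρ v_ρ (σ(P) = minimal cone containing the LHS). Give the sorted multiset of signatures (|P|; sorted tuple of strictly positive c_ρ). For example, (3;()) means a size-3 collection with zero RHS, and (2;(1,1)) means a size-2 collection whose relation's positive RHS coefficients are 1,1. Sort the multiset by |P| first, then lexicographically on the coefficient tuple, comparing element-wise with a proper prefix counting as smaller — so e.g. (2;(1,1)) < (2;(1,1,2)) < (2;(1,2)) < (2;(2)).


Primitive collections (5):

  P = {3,6}:  v_{3} + v_{6} = 0 — sig = (2;())
  P = {5,6}:  v_{5} + v_{6} = v_{1} + v_{2} + v_{7} — sig = (2;(1,1,1))
  P = {0,4,5}:  v_{0} + v_{4} + v_{5} = 2·v_{3} — sig = (3;(2))
  P = {1,2,3,7}:  v_{1} + v_{2} + v_{3} + v_{7} = v_{5} — sig = (4;(1))
  P = {0,1,2,4,7}:  v_{0} + v_{1} + v_{2} + v_{4} + v_{7} = v_{3} — sig = (5;(1))

so the primitive-relation signature multiset is
{ (2;()),  (2;(1,1,1)),  (3;(2)),  (4;(1)),  (5;(1)) }


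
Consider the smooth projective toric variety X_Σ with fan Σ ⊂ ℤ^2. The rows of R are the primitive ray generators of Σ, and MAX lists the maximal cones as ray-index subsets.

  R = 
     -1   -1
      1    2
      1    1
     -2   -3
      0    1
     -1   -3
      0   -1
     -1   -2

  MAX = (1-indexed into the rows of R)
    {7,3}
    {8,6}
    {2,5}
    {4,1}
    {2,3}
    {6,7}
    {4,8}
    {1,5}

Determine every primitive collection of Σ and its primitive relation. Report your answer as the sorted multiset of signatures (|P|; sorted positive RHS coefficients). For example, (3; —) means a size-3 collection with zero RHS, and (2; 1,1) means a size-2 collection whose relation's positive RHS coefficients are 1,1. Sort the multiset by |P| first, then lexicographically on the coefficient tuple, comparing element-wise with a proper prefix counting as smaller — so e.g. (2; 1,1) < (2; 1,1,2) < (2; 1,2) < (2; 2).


Primitive collections (20):

  {1,3}:  v_{1} + v_{3} = 0  →  sig = (2; —)
  {2,8}:  v_{2} + v_{8} = 0  →  sig = (2; —)
  {5,7}:  v_{5} + v_{7} = 0  →  sig = (2; —)
  {1,2}:  v_{1} + v_{2} = v_{5}  →  sig = (2; 1)
  {1,7}:  v_{1} + v_{7} = v_{8}  →  sig = (2; 1)
  {1,8}:  v_{1} + v_{8} = v_{4}  →  sig = (2; 1)
  {2,4}:  v_{2} + v_{4} = v_{1}  →  sig = (2; 1)
  {2,6}:  v_{2} + v_{6} = v_{7}  →  sig = (2; 1)
  {2,7}:  v_{2} + v_{7} = v_{3}  →  sig = (2; 1)
  {3,4}:  v_{3} + v_{4} = v_{8}  →  sig = (2; 1)
  {3,5}:  v_{3} + v_{5} = v_{2}  →  sig = (2; 1)
  {3,8}:  v_{3} + v_{8} = v_{7}  →  sig = (2; 1)
  {5,6}:  v_{5} + v_{6} = v_{8}  →  sig = (2; 1)
  {5,8}:  v_{5} + v_{8} = v_{1}  →  sig = (2; 1)
  {7,8}:  v_{7} + v_{8} = v_{6}  →  sig = (2; 1)
  {1,6}:  v_{1} + v_{6} = 2·v_{8}  →  sig = (2; 2)
  {3,6}:  v_{3} + v_{6} = 2·v_{7}  →  sig = (2; 2)
  {4,5}:  v_{4} + v_{5} = 2·v_{1}  →  sig = (2; 2)
  {4,7}:  v_{4} + v_{7} = 2·v_{8}  →  sig = (2; 2)
  {4,6}:  v_{4} + v_{6} = 3·v_{8}  →  sig = (2; 3)

Signatures (|P|; sorted positive RHS coefficients), sorted:
{ (2; —) ×3,  (2; 1) ×12,  (2; 2) ×4,  (2; 3) }


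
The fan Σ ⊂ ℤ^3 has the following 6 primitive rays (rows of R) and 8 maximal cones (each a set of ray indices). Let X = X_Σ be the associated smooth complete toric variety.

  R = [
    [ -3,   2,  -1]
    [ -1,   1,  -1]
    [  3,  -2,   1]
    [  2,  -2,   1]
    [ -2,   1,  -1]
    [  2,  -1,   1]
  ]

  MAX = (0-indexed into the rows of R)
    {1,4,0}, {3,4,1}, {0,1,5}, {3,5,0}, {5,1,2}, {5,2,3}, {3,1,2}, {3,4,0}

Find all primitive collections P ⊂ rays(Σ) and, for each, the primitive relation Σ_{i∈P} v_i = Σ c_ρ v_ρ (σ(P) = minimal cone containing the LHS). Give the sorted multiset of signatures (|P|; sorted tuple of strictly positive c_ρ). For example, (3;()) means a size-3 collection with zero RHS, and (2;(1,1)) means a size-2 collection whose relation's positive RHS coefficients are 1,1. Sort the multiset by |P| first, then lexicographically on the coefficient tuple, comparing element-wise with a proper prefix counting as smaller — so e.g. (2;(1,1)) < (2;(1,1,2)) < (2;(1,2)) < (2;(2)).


Δ(Σ) — 6 vertices, 5 min non-faces:

  {0,2}:  v_{0} + v_{2} = 0  →  sig = (2;())
  {4,5}:  v_{4} + v_{5} = 0  →  sig = (2;())
  {2,4}:  v_{2} + v_{4} = v_{1} + v_{3}  →  sig = (2;(1,1))
  {0,1,3}:  v_{0} + v_{1} + v_{3} = v_{4}  →  sig = (3;(1))
  {1,3,5}:  v_{1} + v_{3} + v_{5} = v_{2}  →  sig = (3;(1))

Hence PRS(X_Σ) =
[(2;()), (2;()), (2;(1,1)), (3;(1)), (3;(1))]


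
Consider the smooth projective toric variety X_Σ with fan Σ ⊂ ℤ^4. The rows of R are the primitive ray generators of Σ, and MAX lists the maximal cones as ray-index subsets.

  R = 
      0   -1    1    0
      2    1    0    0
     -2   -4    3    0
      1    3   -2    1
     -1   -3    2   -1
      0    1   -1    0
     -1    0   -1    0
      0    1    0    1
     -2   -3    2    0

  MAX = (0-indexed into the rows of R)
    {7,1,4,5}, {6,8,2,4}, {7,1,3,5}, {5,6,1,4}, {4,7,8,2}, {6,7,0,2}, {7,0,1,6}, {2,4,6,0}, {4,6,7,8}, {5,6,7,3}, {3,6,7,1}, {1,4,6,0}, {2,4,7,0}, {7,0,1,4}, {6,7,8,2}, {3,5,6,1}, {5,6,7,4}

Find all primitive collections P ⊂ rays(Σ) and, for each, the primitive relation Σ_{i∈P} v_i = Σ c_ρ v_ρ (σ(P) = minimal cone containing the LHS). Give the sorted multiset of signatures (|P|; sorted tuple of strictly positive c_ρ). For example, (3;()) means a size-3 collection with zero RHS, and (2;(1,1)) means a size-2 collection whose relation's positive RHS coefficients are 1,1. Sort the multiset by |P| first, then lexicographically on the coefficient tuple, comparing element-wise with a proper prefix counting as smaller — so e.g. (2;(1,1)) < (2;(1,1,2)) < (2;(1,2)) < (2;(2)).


Primitive collections (14):

  P = {0,5}:  v_{0} + v_{5} = 0  ⇒ sig = (2;())
  P = {3,4}:  v_{3} + v_{4} = 0  ⇒ sig = (2;())
  P = {0,8}:  v_{0} + v_{8} = v_{2}  ⇒ sig = (2;(1))
  P = {2,5}:  v_{2} + v_{5} = v_{8}  ⇒ sig = (2;(1))
  P = {0,3}:  v_{0} + v_{3} = v_{1} + v_{6} + v_{7}  ⇒ sig = (2;(1,1,1))
  P = {3,8}:  v_{3} + v_{8} = v_{0} + v_{6} + v_{7}  ⇒ sig = (2;(1,1,1))
  P = {5,8}:  v_{5} + v_{8} = v_{4} + v_{6} + v_{7}  ⇒ sig = (2;(1,1,1))
  P = {2,3}:  v_{2} + v_{3} = 2·v_{0} + v_{6} + v_{7}  ⇒ sig = (2;(1,1,2))
  P = {1,8}:  v_{1} + v_{8} = 2·v_{0}  ⇒ sig = (2;(2))
  P = {1,2}:  v_{1} + v_{2} = 3·v_{0}  ⇒ sig = (2;(3))
  P = {0,4,6,7}:  v_{0} + v_{4} + v_{6} + v_{7} = v_{8}  ⇒ sig = (4;(1))
  P = {1,4,6,7}:  v_{1} + v_{4} + v_{6} + v_{7} = v_{0}  ⇒ sig = (4;(1))
  P = {1,5,6,7}:  v_{1} + v_{5} + v_{6} + v_{7} = v_{3}  ⇒ sig = (4;(1))
  P = {2,4,6,7}:  v_{2} + v_{4} + v_{6} + v_{7} = 2·v_{8}  ⇒ sig = (4;(2))

so the primitive-relation signature multiset is
    (2;())
    (2;())
    (2;(1))
    (2;(1))
    (2;(1,1,1))
    (2;(1,1,1))
    (2;(1,1,1))
    (2;(1,1,2))
    (2;(2))
    (2;(3))
    (4;(1))
    (4;(1))
    (4;(1))
    (4;(2))


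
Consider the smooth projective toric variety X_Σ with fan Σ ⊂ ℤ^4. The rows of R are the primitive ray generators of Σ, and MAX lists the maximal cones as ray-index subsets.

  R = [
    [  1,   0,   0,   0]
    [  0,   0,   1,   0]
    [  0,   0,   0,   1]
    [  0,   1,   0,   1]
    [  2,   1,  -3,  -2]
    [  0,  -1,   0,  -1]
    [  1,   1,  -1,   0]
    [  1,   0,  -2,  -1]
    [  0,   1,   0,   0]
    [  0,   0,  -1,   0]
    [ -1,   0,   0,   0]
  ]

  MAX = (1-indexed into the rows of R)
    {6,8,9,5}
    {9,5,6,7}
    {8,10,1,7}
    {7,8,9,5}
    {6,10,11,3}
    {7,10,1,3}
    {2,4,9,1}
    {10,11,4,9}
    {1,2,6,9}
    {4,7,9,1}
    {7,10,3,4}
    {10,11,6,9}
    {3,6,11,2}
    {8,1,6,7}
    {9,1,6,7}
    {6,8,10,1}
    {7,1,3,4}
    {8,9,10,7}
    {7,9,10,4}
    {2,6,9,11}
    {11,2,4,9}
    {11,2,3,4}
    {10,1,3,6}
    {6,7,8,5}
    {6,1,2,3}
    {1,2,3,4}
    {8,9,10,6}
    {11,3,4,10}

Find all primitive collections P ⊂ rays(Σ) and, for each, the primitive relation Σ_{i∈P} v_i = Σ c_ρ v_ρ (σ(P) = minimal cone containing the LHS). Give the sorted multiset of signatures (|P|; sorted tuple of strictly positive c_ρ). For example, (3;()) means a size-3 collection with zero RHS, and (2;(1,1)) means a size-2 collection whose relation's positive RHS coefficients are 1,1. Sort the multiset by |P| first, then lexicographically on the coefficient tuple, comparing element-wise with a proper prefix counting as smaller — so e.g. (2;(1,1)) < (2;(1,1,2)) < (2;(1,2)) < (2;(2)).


|primitive collections| = 22. Relations:

  P = {1,11}:  v_{1} + v_{11} = 0  ⟹  sig = (2;())
  P = {2,10}:  v_{2} + v_{10} = 0  ⟹  sig = (2;())
  P = {4,6}:  v_{4} + v_{6} = 0  ⟹  sig = (2;())
  P = {3,9}:  v_{3} + v_{9} = v_{4}  ⟹  sig = (2;(1))
  P = {2,7}:  v_{2} + v_{7} = v_{1} + v_{9}  ⟹  sig = (2;(1,1))
  P = {2,8}:  v_{2} + v_{8} = v_{6} + v_{7}  ⟹  sig = (2;(1,1))
  P = {3,5}:  v_{3} + v_{5} = v_{7} + v_{8}  ⟹  sig = (2;(1,1))
  P = {4,8}:  v_{4} + v_{8} = v_{7} + v_{10}  ⟹  sig = (2;(1,1))
  P = {7,11}:  v_{7} + v_{11} = v_{9} + v_{10}  ⟹  sig = (2;(1,1))
  P = {4,5}:  v_{4} + v_{5} = v_{7} + v_{8} + v_{9}  ⟹  sig = (2;(1,1,1))
  P = {5,11}:  v_{5} + v_{11} = v_{6} + v_{8} + 2·v_{9} + v_{10}  ⟹  sig = (2;(1,1,1,2))
  P = {8,11}:  v_{8} + v_{11} = v_{6} + v_{9} + 2·v_{10}  ⟹  sig = (2;(1,1,2))
  P = {3,8}:  v_{3} + v_{8} = v_{1} + 2·v_{10}  ⟹  sig = (2;(1,2))
  P = {5,10}:  v_{5} + v_{10} = 2·v_{8} + v_{9}  ⟹  sig = (2;(1,2))
  P = {2,5}:  v_{2} + v_{5} = 2·v_{6} + 2·v_{7} + v_{9}  ⟹  sig = (2;(1,2,2))
  P = {1,5}:  v_{1} + v_{5} = 2·v_{6} + 3·v_{7}  ⟹  sig = (2;(2,3))
  P = {1,9,10}:  v_{1} + v_{9} + v_{10} = v_{7}  ⟹  sig = (3;(1))
  P = {6,7,10}:  v_{6} + v_{7} + v_{10} = v_{8}  ⟹  sig = (3;(1))
  P = {1,4,10}:  v_{1} + v_{4} + v_{10} = v_{3} + v_{7}  ⟹  sig = (3;(1,1))
  P = {3,6,7}:  v_{3} + v_{6} + v_{7} = v_{1} + v_{10}  ⟹  sig = (3;(1,1))
  P = {1,8,9}:  v_{1} + v_{8} + v_{9} = v_{6} + 2·v_{7}  ⟹  sig = (3;(1,2))
  P = {6,7,8,9}:  v_{6} + v_{7} + v_{8} + v_{9} = v_{5}  ⟹  sig = (4;(1))

so the primitive-relation signature multiset is
{ (2;()) ×3,  (2;(1)),  (2;(1,1)) ×5,  (2;(1,1,1)),  (2;(1,1,1,2)),  (2;(1,1,2)),  (2;(1,2)) ×2,  (2;(1,2,2)),  (2;(2,3)),  (3;(1)) ×2,  (3;(1,1)) ×2,  (3;(1,2)),  (4;(1)) }


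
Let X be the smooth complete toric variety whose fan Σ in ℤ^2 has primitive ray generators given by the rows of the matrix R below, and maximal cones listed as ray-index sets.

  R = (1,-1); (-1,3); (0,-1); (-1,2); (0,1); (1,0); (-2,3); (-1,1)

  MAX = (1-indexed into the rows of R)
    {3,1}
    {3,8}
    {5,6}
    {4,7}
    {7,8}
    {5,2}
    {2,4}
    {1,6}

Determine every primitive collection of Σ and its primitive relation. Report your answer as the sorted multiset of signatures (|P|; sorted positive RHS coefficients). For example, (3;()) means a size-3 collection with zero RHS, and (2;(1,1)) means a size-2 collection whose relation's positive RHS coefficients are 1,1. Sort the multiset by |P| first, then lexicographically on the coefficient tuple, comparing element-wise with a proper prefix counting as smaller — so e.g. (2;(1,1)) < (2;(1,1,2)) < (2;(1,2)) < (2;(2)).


20 minimal non-faces of Δ(Σ) (on 8 rays):

  P={1,8}:  v_{1} + v_{8} = 0  →  sig = (2;())
  P={3,5}:  v_{3} + v_{5} = 0  →  sig = (2;())
  P={1,4}:  v_{1} + v_{4} = v_{5}  →  sig = (2;(1))
  P={1,5}:  v_{1} + v_{5} = v_{6}  →  sig = (2;(1))
  P={1,7}:  v_{1} + v_{7} = v_{4}  →  sig = (2;(1))
  P={2,3}:  v_{2} + v_{3} = v_{4}  →  sig = (2;(1))
  P={3,4}:  v_{3} + v_{4} = v_{8}  →  sig = (2;(1))
  P={3,6}:  v_{3} + v_{6} = v_{1}  →  sig = (2;(1))
  P={4,5}:  v_{4} + v_{5} = v_{2}  →  sig = (2;(1))
  P={4,8}:  v_{4} + v_{8} = v_{7}  →  sig = (2;(1))
  P={5,8}:  v_{5} + v_{8} = v_{4}  →  sig = (2;(1))
  P={6,7}:  v_{6} + v_{7} = v_{2}  →  sig = (2;(1))
  P={6,8}:  v_{6} + v_{8} = v_{5}  →  sig = (2;(1))
  P={1,2}:  v_{1} + v_{2} = 2·v_{5}  →  sig = (2;(2))
  P={2,8}:  v_{2} + v_{8} = 2·v_{4}  →  sig = (2;(2))
  P={3,7}:  v_{3} + v_{7} = 2·v_{8}  →  sig = (2;(2))
  P={4,6}:  v_{4} + v_{6} = 2·v_{5}  →  sig = (2;(2))
  P={5,7}:  v_{5} + v_{7} = 2·v_{4}  →  sig = (2;(2))
  P={2,6}:  v_{2} + v_{6} = 3·v_{5}  →  sig = (2;(3))
  P={2,7}:  v_{2} + v_{7} = 3·v_{4}  →  sig = (2;(3))

Hence PRS(X_Σ) =
{ (2;()) ×2,  (2;(1)) ×11,  (2;(2)) ×5,  (2;(3)) ×2 }


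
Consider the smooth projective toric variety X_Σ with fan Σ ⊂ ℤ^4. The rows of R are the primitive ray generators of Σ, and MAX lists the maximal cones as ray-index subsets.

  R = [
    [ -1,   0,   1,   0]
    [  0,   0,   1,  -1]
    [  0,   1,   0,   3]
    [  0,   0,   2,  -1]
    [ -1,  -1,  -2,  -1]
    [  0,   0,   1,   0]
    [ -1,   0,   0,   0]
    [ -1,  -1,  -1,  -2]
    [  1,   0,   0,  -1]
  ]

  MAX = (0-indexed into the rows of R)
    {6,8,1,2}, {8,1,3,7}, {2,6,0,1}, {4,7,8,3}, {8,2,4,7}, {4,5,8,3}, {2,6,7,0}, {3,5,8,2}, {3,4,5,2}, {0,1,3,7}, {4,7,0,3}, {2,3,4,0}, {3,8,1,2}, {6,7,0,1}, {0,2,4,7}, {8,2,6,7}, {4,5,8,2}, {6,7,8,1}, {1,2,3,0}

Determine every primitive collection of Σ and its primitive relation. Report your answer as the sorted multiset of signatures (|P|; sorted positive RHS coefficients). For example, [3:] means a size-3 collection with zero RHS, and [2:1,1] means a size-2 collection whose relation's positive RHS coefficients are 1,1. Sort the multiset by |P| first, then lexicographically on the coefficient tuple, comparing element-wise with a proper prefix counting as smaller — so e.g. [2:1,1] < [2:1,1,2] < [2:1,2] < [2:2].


The 11 primitive collections of Σ (r=9, n=4):

  • {0,8}:  v_{0} + v_{8} = v_{1}  ⟹  sig = [2:1]
  • {1,4}:  v_{1} + v_{4} = v_{7}  ⟹  sig = [2:1]
  • {1,5}:  v_{1} + v_{5} = v_{3}  ⟹  sig = [2:1]
  • {5,6}:  v_{5} + v_{6} = v_{0}  ⟹  sig = [2:1]
  • {3,6}:  v_{3} + v_{6} = v_{0} + v_{1}  ⟹  sig = [2:1,1]
  • {5,7}:  v_{5} + v_{7} = v_{3} + v_{4}  ⟹  sig = [2:1,1]
  • {0,5}:  v_{0} + v_{5} = v_{2} + 2·v_{3} + v_{4}  ⟹  sig = [2:1,1,2]
  • {4,6}:  v_{4} + v_{6} = v_{2} + 2·v_{7}  ⟹  sig = [2:1,2]
  • {1,2,7}:  v_{1} + v_{2} + v_{7} = v_{6}  ⟹  sig = [3:1]
  • {2,3,7}:  v_{2} + v_{3} + v_{7} = v_{0}  ⟹  sig = [3:1]
  • {2,3,4,8}:  v_{2} + v_{3} + v_{4} + v_{8} = 0  ⟹  sig = [4:]

Sorted signature multiset PRS(X):
    |P|=2: 8 collections, coeffs (1), (1), (1), (1), (1,1), (1,1), (1,1,2), (1,2)
    |P|=3: 2 collections, coeffs (1), (1)
    |P|=4: 1 collection, coeffs ()


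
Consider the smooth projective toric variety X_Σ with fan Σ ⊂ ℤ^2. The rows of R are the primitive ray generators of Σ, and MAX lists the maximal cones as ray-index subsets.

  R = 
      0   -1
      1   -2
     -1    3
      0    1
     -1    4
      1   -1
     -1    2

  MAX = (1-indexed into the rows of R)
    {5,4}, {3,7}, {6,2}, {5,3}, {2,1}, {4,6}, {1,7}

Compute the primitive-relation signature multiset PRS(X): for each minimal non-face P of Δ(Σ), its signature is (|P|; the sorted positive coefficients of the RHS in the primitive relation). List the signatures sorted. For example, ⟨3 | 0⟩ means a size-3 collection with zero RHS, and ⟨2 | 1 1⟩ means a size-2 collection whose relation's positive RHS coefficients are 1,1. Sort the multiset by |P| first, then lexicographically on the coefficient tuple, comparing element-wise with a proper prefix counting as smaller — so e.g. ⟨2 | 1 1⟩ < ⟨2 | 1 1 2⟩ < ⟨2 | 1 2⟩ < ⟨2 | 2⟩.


14 collections generate NE(X_Σ); each relation:

  P = {1,4}:  v_{1} + v_{4} = 0 — sig = ⟨2 | 0⟩
  P = {2,7}:  v_{2} + v_{7} = 0 — sig = ⟨2 | 0⟩
  P = {1,3}:  v_{1} + v_{3} = v_{7} — sig = ⟨2 | 1⟩
  P = {1,5}:  v_{1} + v_{5} = v_{3} — sig = ⟨2 | 1⟩
  P = {1,6}:  v_{1} + v_{6} = v_{2} — sig = ⟨2 | 1⟩
  P = {2,3}:  v_{2} + v_{3} = v_{4} — sig = ⟨2 | 1⟩
  P = {2,4}:  v_{2} + v_{4} = v_{6} — sig = ⟨2 | 1⟩
  P = {3,4}:  v_{3} + v_{4} = v_{5} — sig = ⟨2 | 1⟩
  P = {4,7}:  v_{4} + v_{7} = v_{3} — sig = ⟨2 | 1⟩
  P = {6,7}:  v_{6} + v_{7} = v_{4} — sig = ⟨2 | 1⟩
  P = {2,5}:  v_{2} + v_{5} = 2·v_{4} — sig = ⟨2 | 2⟩
  P = {3,6}:  v_{3} + v_{6} = 2·v_{4} — sig = ⟨2 | 2⟩
  P = {5,7}:  v_{5} + v_{7} = 2·v_{3} — sig = ⟨2 | 2⟩
  P = {5,6}:  v_{5} + v_{6} = 3·v_{4} — sig = ⟨2 | 3⟩

so the primitive-relation signature multiset is
    |P|=2: 14 collections, coeffs (), (), (1), (1), (1), (1), (1), (1), (1), (1), (2), (2), (2), (3)


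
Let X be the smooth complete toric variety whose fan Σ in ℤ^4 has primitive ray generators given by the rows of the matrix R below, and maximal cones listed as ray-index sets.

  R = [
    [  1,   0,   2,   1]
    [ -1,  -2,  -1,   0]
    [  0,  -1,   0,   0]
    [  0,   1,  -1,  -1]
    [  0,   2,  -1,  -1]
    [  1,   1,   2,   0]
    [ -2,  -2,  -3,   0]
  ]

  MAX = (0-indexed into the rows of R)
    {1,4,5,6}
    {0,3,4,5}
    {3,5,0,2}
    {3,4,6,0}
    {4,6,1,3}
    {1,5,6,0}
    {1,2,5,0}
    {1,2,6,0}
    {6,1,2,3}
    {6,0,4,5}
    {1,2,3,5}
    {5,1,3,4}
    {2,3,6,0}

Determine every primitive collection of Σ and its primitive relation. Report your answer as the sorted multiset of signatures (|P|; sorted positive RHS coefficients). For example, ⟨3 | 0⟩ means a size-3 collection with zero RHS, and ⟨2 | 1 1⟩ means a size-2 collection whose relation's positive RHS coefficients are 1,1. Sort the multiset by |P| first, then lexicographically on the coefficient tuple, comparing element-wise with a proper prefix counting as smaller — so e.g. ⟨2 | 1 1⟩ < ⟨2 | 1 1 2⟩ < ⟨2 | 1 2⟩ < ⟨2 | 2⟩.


Primitive collections (5):

  • {2,4}:  v_{2} + v_{4} = v_{3} — sig = ⟨2 | 1⟩
  • {0,1,4}:  v_{0} + v_{1} + v_{4} = 0 — sig = ⟨3 | 0⟩
  • {0,1,3}:  v_{0} + v_{1} + v_{3} = v_{2} — sig = ⟨3 | 1⟩
  • {2,5,6}:  v_{2} + v_{5} + v_{6} = v_{1} — sig = ⟨3 | 1⟩
  • {3,5,6}:  v_{3} + v_{5} + v_{6} = v_{1} + v_{4} — sig = ⟨3 | 1 1⟩

Sorted signature multiset PRS(X):
    ⟨2 | 1⟩
    ⟨3 | 0⟩
    ⟨3 | 1⟩
    ⟨3 | 1⟩
    ⟨3 | 1 1⟩


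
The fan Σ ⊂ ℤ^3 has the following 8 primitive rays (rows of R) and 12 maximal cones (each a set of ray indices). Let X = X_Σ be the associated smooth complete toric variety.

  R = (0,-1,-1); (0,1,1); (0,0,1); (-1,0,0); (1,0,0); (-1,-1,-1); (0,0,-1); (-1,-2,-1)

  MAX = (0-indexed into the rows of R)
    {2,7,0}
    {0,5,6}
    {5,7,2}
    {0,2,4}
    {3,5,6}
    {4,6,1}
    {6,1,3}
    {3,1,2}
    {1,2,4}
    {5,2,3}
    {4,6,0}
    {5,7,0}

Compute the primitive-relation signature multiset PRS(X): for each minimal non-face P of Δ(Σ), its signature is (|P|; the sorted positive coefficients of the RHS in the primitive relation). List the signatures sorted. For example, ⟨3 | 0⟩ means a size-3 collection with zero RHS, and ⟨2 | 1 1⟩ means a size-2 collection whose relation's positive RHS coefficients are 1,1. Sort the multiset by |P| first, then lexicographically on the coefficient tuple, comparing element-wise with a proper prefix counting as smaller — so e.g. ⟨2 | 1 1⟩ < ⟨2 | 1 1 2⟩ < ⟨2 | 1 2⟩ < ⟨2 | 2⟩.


Primitive collections (11):

  • {0,1}:  v_{0} + v_{1} = 0 — sig = ⟨2 | 0⟩
  • {2,6}:  v_{2} + v_{6} = 0 — sig = ⟨2 | 0⟩
  • {3,4}:  v_{3} + v_{4} = 0 — sig = ⟨2 | 0⟩
  • {0,3}:  v_{0} + v_{3} = v_{5} — sig = ⟨2 | 1⟩
  • {1,5}:  v_{1} + v_{5} = v_{3} — sig = ⟨2 | 1⟩
  • {4,5}:  v_{4} + v_{5} = v_{0} — sig = ⟨2 | 1⟩
  • {1,7}:  v_{1} + v_{7} = v_{2} + v_{5} — sig = ⟨2 | 1 1⟩
  • {6,7}:  v_{6} + v_{7} = v_{0} + v_{5} — sig = ⟨2 | 1 1⟩
  • {3,7}:  v_{3} + v_{7} = v_{2} + 2·v_{5} — sig = ⟨2 | 1 2⟩
  • {4,7}:  v_{4} + v_{7} = 2·v_{0} + v_{2} — sig = ⟨2 | 1 2⟩
  • {0,2,5}:  v_{0} + v_{2} + v_{5} = v_{7} — sig = ⟨3 | 1⟩

Sorted signature multiset PRS(X):
    ⟨2 | 0⟩
    ⟨2 | 0⟩
    ⟨2 | 0⟩
    ⟨2 | 1⟩
    ⟨2 | 1⟩
    ⟨2 | 1⟩
    ⟨2 | 1 1⟩
    ⟨2 | 1 1⟩
    ⟨2 | 1 2⟩
    ⟨2 | 1 2⟩
    ⟨3 | 1⟩


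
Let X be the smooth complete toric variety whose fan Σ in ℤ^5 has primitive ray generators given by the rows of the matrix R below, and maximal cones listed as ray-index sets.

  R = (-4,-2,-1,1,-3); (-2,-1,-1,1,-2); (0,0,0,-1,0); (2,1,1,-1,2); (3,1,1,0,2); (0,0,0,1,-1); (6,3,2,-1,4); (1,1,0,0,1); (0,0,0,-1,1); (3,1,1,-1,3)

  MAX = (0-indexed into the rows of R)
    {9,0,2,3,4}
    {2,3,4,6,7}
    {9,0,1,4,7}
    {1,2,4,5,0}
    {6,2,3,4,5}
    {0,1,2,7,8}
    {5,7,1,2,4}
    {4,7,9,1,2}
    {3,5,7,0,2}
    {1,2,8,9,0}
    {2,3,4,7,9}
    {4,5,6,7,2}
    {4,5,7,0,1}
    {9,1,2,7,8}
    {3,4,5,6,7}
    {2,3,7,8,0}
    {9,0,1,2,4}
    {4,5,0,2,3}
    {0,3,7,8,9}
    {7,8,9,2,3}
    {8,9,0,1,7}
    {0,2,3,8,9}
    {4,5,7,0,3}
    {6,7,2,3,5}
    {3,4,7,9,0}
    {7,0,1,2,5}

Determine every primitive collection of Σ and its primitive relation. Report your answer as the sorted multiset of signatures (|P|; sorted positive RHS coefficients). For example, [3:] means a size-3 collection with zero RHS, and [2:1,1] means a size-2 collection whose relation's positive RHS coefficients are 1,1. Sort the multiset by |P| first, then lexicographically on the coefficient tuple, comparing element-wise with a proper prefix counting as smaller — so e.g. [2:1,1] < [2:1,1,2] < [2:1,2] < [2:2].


|primitive collections| = 11. Relations:

  {1,3}:  v_{1} + v_{3} = 0  ⇒ sig = [2:]
  {5,8}:  v_{5} + v_{8} = 0  ⇒ sig = [2:]
  {4,8}:  v_{4} + v_{8} = v_{9}  ⇒ sig = [2:1]
  {5,9}:  v_{5} + v_{9} = v_{4}  ⇒ sig = [2:1]
  {0,6}:  v_{0} + v_{6} = v_{3} + v_{5}  ⇒ sig = [2:1,1]
  {1,6}:  v_{1} + v_{6} = v_{2} + v_{4} + v_{5} + v_{7}  ⇒ sig = [2:1,1,1,1]
  {6,8}:  v_{6} + v_{8} = v_{2} + v_{3} + v_{4} + v_{7}  ⇒ sig = [2:1,1,1,1]
  {6,9}:  v_{6} + v_{9} = v_{2} + v_{3} + 2·v_{4} + v_{7}  ⇒ sig = [2:1,1,1,2]
  {0,2,4,7}:  v_{0} + v_{2} + v_{4} + v_{7} = 0  ⇒ sig = [4:]
  {0,2,7,9}:  v_{0} + v_{2} + v_{7} + v_{9} = v_{8}  ⇒ sig = [4:1]
  {2,3,4,5,7}:  v_{2} + v_{3} + v_{4} + v_{5} + v_{7} = v_{6}  ⇒ sig = [5:1]

Signatures (|P|; sorted positive RHS coefficients), sorted:
{ [2:] ×2,  [2:1] ×2,  [2:1,1],  [2:1,1,1,1] ×2,  [2:1,1,1,2],  [4:],  [4:1],  [5:1] }


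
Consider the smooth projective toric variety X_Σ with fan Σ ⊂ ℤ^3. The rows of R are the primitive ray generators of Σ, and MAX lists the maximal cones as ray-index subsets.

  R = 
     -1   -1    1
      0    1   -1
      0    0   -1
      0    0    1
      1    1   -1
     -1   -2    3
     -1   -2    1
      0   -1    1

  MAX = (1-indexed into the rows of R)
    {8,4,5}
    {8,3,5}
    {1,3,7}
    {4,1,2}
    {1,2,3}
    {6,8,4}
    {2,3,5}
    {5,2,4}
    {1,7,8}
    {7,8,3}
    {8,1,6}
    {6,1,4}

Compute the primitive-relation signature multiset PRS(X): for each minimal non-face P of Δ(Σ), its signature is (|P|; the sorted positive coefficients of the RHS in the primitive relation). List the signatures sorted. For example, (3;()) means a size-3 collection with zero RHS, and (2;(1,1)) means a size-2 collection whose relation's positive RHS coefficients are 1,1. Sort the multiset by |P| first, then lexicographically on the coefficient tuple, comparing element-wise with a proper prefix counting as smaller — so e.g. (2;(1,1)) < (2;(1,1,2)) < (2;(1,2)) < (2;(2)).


|primitive collections| = 12. Relations:

  P = {1,5}:  v_{1} + v_{5} = 0  →  sig = (2;())
  P = {2,8}:  v_{2} + v_{8} = 0  →  sig = (2;())
  P = {3,4}:  v_{3} + v_{4} = 0  →  sig = (2;())
  P = {2,6}:  v_{2} + v_{6} = v_{1} + v_{4}  →  sig = (2;(1,1))
  P = {2,7}:  v_{2} + v_{7} = v_{1} + v_{3}  →  sig = (2;(1,1))
  P = {3,6}:  v_{3} + v_{6} = v_{1} + v_{8}  →  sig = (2;(1,1))
  P = {4,7}:  v_{4} + v_{7} = v_{1} + v_{8}  →  sig = (2;(1,1))
  P = {5,6}:  v_{5} + v_{6} = v_{4} + v_{8}  →  sig = (2;(1,1))
  P = {5,7}:  v_{5} + v_{7} = v_{3} + v_{8}  →  sig = (2;(1,1))
  P = {6,7}:  v_{6} + v_{7} = 2·v_{1} + 2·v_{8}  →  sig = (2;(2,2))
  P = {1,3,8}:  v_{1} + v_{3} + v_{8} = v_{7}  →  sig = (3;(1))
  P = {1,4,8}:  v_{1} + v_{4} + v_{8} = v_{6}  →  sig = (3;(1))

Signatures (|P|; sorted positive RHS coefficients), sorted:
    (2;())
    (2;())
    (2;())
    (2;(1,1))
    (2;(1,1))
    (2;(1,1))
    (2;(1,1))
    (2;(1,1))
    (2;(1,1))
    (2;(2,2))
    (3;(1))
    (3;(1))


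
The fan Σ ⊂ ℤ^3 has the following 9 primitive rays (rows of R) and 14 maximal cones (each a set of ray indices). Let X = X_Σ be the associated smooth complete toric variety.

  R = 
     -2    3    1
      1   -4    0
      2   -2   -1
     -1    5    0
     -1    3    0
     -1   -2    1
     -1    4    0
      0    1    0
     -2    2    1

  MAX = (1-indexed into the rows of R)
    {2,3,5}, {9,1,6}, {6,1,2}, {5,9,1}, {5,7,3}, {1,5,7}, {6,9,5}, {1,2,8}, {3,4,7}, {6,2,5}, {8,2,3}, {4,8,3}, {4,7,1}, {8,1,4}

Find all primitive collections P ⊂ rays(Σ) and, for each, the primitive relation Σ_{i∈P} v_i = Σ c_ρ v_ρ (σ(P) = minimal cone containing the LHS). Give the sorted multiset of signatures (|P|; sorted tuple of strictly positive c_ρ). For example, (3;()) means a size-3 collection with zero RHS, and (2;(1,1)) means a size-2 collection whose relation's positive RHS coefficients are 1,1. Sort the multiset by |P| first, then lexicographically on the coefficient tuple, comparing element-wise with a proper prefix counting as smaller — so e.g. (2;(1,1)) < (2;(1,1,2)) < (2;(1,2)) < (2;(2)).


17 collections generate NE(X_Σ); each relation:

  P={2,7}:  v_{2} + v_{7} = 0  ⇒ sig = (2;())
  P={3,9}:  v_{3} + v_{9} = 0  ⇒ sig = (2;())
  P={1,3}:  v_{1} + v_{3} = v_{8}  ⇒ sig = (2;(1))
  P={2,4}:  v_{2} + v_{4} = v_{8}  ⇒ sig = (2;(1))
  P={2,9}:  v_{2} + v_{9} = v_{6}  ⇒ sig = (2;(1))
  P={3,6}:  v_{3} + v_{6} = v_{2}  ⇒ sig = (2;(1))
  P={4,6}:  v_{4} + v_{6} = v_{1}  ⇒ sig = (2;(1))
  P={5,8}:  v_{5} + v_{8} = v_{7}  ⇒ sig = (2;(1))
  P={6,7}:  v_{6} + v_{7} = v_{9}  ⇒ sig = (2;(1))
  P={7,8}:  v_{7} + v_{8} = v_{4}  ⇒ sig = (2;(1))
  P={8,9}:  v_{8} + v_{9} = v_{1}  ⇒ sig = (2;(1))
  P={4,9}:  v_{4} + v_{9} = v_{1} + v_{7}  ⇒ sig = (2;(1,1))
  P={6,8}:  v_{6} + v_{8} = v_{1} + v_{2}  ⇒ sig = (2;(1,1))
  P={7,9}:  v_{7} + v_{9} = v_{1} + v_{5}  ⇒ sig = (2;(1,1))
  P={4,5}:  v_{4} + v_{5} = 2·v_{7}  ⇒ sig = (2;(2))
  P={1,2,5}:  v_{1} + v_{2} + v_{5} = v_{9}  ⇒ sig = (3;(1))
  P={1,5,6}:  v_{1} + v_{5} + v_{6} = 2·v_{9}  ⇒ sig = (3;(2))

so the primitive-relation signature multiset is
{ (2;()) ×2,  (2;(1)) ×9,  (2;(1,1)) ×3,  (2;(2)),  (3;(1)),  (3;(2)) }


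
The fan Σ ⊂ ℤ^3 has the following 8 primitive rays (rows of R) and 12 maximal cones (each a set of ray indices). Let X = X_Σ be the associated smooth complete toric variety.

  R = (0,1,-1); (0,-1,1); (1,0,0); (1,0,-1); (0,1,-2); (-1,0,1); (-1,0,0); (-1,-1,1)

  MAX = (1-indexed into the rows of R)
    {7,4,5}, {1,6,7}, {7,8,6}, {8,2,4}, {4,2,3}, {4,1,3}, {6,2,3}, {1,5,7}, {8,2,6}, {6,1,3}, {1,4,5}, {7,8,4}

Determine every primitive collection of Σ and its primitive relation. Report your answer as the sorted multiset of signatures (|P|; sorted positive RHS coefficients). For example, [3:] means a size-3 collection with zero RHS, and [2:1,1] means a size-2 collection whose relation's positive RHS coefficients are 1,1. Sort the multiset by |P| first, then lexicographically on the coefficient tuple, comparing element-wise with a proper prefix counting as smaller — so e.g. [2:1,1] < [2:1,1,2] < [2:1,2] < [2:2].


Δ(Σ) — 8 vertices, 11 min non-faces:

  P = {1,2}:  v_{1} + v_{2} = 0  so sig = [2:]
  P = {3,7}:  v_{3} + v_{7} = 0  so sig = [2:]
  P = {4,6}:  v_{4} + v_{6} = 0  so sig = [2:]
  P = {1,8}:  v_{1} + v_{8} = v_{7}  so sig = [2:1]
  P = {2,7}:  v_{2} + v_{7} = v_{8}  so sig = [2:1]
  P = {3,8}:  v_{3} + v_{8} = v_{2}  so sig = [2:1]
  P = {2,5}:  v_{2} + v_{5} = v_{4} + v_{7}  so sig = [2:1,1]
  P = {3,5}:  v_{3} + v_{5} = v_{1} + v_{4}  so sig = [2:1,1]
  P = {5,6}:  v_{5} + v_{6} = v_{1} + v_{7}  so sig = [2:1,1]
  P = {5,8}:  v_{5} + v_{8} = v_{4} + 2·v_{7}  so sig = [2:1,2]
  P = {1,4,7}:  v_{1} + v_{4} + v_{7} = v_{5}  so sig = [3:1]

Signatures (|P|; sorted positive RHS coefficients), sorted:
{ [2:] ×3,  [2:1] ×3,  [2:1,1] ×3,  [2:1,2],  [3:1] }


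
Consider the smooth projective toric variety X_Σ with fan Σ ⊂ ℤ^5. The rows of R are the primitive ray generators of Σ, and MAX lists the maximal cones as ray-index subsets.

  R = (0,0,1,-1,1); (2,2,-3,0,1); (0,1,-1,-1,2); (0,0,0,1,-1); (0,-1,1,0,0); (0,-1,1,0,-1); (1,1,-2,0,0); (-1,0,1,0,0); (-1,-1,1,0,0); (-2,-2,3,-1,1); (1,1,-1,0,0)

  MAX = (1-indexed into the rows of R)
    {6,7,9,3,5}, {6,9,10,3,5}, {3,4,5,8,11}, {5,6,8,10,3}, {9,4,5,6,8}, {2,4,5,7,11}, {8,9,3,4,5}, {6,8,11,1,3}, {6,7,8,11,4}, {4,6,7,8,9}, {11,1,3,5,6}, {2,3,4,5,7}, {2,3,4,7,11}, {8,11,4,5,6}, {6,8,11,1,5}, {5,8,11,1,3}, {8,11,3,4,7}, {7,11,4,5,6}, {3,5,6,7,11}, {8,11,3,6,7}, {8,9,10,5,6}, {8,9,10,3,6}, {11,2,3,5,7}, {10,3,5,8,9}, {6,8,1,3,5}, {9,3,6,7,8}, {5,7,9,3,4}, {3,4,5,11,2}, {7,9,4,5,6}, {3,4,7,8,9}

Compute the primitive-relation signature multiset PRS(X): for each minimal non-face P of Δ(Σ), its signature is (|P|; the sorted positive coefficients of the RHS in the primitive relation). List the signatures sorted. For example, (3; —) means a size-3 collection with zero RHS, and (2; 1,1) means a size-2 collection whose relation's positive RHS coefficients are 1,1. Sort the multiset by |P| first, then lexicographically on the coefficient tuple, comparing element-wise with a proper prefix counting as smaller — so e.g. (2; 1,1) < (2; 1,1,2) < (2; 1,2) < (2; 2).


18 minimal non-faces of Δ(Σ) (on 11 rays):

  {9,11}:  v_{9} + v_{11} = 0 ; sig = (2; —)
  {2,10}:  v_{2} + v_{10} = v_{3} + v_{5} ; sig = (2; 1,1)
  {1,4}:  v_{1} + v_{4} = v_{5} + v_{8} + v_{11} ; sig = (2; 1,1,1)
  {1,7}:  v_{1} + v_{7} = v_{3} + v_{6} + v_{11} ; sig = (2; 1,1,1)
  {2,6}:  v_{2} + v_{6} = v_{5} + v_{7} + v_{11} ; sig = (2; 1,1,1)
  {2,8}:  v_{2} + v_{8} = v_{3} + v_{4} + v_{11} ; sig = (2; 1,1,1)
  {4,10}:  v_{4} + v_{10} = v_{5} + v_{8} + v_{9} ; sig = (2; 1,1,1)
  {7,10}:  v_{7} + v_{10} = v_{3} + v_{6} + v_{9} ; sig = (2; 1,1,1)
  {1,9}:  v_{1} + v_{9} = v_{3} + v_{5} + v_{6} + v_{8} ; sig = (2; 1,1,1,1)
  {2,9}:  v_{2} + v_{9} = v_{3} + v_{4} + v_{5} + v_{7} ; sig = (2; 1,1,1,1)
  {10,11}:  v_{10} + v_{11} = v_{3} + v_{5} + v_{6} + v_{8} ; sig = (2; 1,1,1,1)
  {1,2}:  v_{1} + v_{2} = v_{3} + v_{5} + 2·v_{11} ; sig = (2; 1,1,2)
  {1,10}:  v_{1} + v_{10} = 2·v_{3} + 2·v_{5} + 2·v_{6} + 2·v_{8} ; sig = (2; 2,2,2,2)
  {3,4,6}:  v_{3} + v_{4} + v_{6} = 0 ; sig = (3; —)
  {5,7,8}:  v_{5} + v_{7} + v_{8} = 0 ; sig = (3; —)
  {3,4,5,7,11}:  v_{3} + v_{4} + v_{5} + v_{7} + v_{11} = v_{2} ; sig = (5; 1)
  {3,5,6,8,9}:  v_{3} + v_{5} + v_{6} + v_{8} + v_{9} = v_{10} ; sig = (5; 1)
  {3,5,6,8,11}:  v_{3} + v_{5} + v_{6} + v_{8} + v_{11} = v_{1} ; sig = (5; 1)

so the primitive-relation signature multiset is
[(2; —), (2; 1,1), (2; 1,1,1), (2; 1,1,1), (2; 1,1,1), (2; 1,1,1), (2; 1,1,1), (2; 1,1,1), (2; 1,1,1,1), (2; 1,1,1,1), (2; 1,1,1,1), (2; 1,1,2), (2; 2,2,2,2), (3; —), (3; —), (5; 1), (5; 1), (5; 1)]


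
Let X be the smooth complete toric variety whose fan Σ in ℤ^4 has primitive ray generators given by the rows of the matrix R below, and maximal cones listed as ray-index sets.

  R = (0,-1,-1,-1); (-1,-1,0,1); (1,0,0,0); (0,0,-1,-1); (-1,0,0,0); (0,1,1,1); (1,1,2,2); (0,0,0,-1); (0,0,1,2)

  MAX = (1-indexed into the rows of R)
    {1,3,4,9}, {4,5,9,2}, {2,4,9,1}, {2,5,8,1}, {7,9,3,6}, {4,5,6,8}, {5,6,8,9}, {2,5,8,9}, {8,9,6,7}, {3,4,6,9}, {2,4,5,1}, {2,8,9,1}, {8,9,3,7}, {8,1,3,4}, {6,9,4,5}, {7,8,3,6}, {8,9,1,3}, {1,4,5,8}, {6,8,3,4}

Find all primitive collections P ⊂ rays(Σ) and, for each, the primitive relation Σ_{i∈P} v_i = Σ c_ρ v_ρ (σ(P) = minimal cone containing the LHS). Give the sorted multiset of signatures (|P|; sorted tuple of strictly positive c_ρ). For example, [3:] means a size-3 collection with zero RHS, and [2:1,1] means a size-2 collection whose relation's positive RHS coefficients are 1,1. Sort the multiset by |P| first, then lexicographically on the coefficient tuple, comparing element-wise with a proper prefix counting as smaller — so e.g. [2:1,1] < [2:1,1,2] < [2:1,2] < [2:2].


12 collections generate NE(X_Σ); each relation:

  • {1,6}:  v_{1} + v_{6} = 0  so sig = [2:]
  • {3,5}:  v_{3} + v_{5} = 0  so sig = [2:]
  • {2,3}:  v_{2} + v_{3} = v_{1} + v_{9}  so sig = [2:1,1]
  • {2,6}:  v_{2} + v_{6} = v_{5} + v_{9}  so sig = [2:1,1]
  • {4,7}:  v_{4} + v_{7} = v_{3} + v_{6}  so sig = [2:1,1]
  • {1,7}:  v_{1} + v_{7} = v_{3} + v_{8} + v_{9}  so sig = [2:1,1,1]
  • {5,7}:  v_{5} + v_{7} = v_{6} + v_{8} + v_{9}  so sig = [2:1,1,1]
  • {2,7}:  v_{2} + v_{7} = v_{8} + 2·v_{9}  so sig = [2:1,2]
  • {4,8,9}:  v_{4} + v_{8} + v_{9} = 0  so sig = [3:]
  • {1,5,9}:  v_{1} + v_{5} + v_{9} = v_{2}  so sig = [3:1]
  • {2,4,8}:  v_{2} + v_{4} + v_{8} = v_{1} + v_{5}  so sig = [3:1,1]
  • {3,6,8,9}:  v_{3} + v_{6} + v_{8} + v_{9} = v_{7}  so sig = [4:1]

so the primitive-relation signature multiset is
    |P|=2: 8 collections, coeffs (), (), (1,1), (1,1), (1,1), (1,1,1), (1,1,1), (1,2)
    |P|=3: 3 collections, coeffs (), (1), (1,1)
    |P|=4: 1 collection, coeffs (1)


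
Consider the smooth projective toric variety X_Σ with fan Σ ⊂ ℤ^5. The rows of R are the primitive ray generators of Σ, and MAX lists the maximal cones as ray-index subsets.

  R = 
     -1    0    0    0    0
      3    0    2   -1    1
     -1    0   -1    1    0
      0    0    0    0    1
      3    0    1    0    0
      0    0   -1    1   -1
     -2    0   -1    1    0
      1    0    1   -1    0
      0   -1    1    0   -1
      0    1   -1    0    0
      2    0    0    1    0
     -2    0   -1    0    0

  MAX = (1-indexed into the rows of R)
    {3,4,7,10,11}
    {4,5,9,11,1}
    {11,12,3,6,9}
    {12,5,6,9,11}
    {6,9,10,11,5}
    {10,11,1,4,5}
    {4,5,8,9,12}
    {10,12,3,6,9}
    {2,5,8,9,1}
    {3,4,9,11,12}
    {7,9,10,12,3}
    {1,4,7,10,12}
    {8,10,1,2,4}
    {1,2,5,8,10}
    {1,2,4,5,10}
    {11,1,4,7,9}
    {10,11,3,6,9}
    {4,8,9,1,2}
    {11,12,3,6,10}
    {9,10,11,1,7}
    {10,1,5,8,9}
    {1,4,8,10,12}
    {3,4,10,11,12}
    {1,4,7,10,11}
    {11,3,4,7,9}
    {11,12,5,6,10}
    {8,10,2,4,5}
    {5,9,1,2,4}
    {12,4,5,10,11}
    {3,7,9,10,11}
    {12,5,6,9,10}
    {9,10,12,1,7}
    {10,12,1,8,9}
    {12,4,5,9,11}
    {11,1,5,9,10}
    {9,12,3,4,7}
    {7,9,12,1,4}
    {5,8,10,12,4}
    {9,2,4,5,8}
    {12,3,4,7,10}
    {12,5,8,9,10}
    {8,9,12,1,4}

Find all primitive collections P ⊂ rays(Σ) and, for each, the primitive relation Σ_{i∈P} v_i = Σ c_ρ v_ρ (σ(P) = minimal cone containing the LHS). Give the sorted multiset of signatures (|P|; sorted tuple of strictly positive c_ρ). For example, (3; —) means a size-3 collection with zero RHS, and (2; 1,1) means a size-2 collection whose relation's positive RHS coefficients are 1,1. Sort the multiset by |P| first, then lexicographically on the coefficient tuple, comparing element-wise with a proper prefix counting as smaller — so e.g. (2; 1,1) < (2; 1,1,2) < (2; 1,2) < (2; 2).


|primitive collections| = 22. Relations:

  • {3,8}:  v_{3} + v_{8} = 0 — sig = (2; —)
  • {1,3}:  v_{1} + v_{3} = v_{7} — sig = (2; 1)
  • {2,6}:  v_{2} + v_{6} = v_{5} — sig = (2; 1)
  • {3,5}:  v_{3} + v_{5} = v_{11} — sig = (2; 1)
  • {7,8}:  v_{7} + v_{8} = v_{1} — sig = (2; 1)
  • {8,11}:  v_{8} + v_{11} = v_{5} — sig = (2; 1)
  • {2,12}:  v_{2} + v_{12} = v_{4} + v_{8} — sig = (2; 1,1)
  • {4,6}:  v_{4} + v_{6} = v_{11} + v_{12} — sig = (2; 1,1)
  • {5,7}:  v_{5} + v_{7} = v_{1} + v_{11} — sig = (2; 1,1)
  • {1,6}:  v_{1} + v_{6} = v_{3} + v_{9} + v_{10} — sig = (2; 1,1,1)
  • {2,3}:  v_{2} + v_{3} = v_{1} + v_{4} + v_{5} — sig = (2; 1,1,1)
  • {6,8}:  v_{6} + v_{8} = v_{5} + v_{9} + v_{10} + v_{12} — sig = (2; 1,1,1,1)
  • {2,7}:  v_{2} + v_{7} = 2·v_{1} + v_{4} + v_{5} — sig = (2; 1,1,2)
  • {2,11}:  v_{2} + v_{11} = v_{1} + v_{4} + 2·v_{5} — sig = (2; 1,1,2)
  • {6,7}:  v_{6} + v_{7} = 2·v_{3} + v_{9} + v_{10} — sig = (2; 1,1,2)
  • {1,5,12}:  v_{1} + v_{5} + v_{12} = 0 — sig = (3; —)
  • {4,9,10}:  v_{4} + v_{9} + v_{10} = 0 — sig = (3; —)
  • {1,11,12}:  v_{1} + v_{11} + v_{12} = v_{3} — sig = (3; 1)
  • {2,9,10}:  v_{2} + v_{9} + v_{10} = v_{1} + v_{5} + v_{8} — sig = (3; 1,1,1)
  • {7,11,12}:  v_{7} + v_{11} + v_{12} = 2·v_{3} — sig = (3; 2)
  • {1,4,5,8}:  v_{1} + v_{4} + v_{5} + v_{8} = v_{2} — sig = (4; 1)
  • {9,10,11,12}:  v_{9} + v_{10} + v_{11} + v_{12} = v_{6} — sig = (4; 1)

Hence PRS(X_Σ) =
{ (2; —),  (2; 1) ×5,  (2; 1,1) ×3,  (2; 1,1,1) ×2,  (2; 1,1,1,1),  (2; 1,1,2) ×3,  (3; —) ×2,  (3; 1),  (3; 1,1,1),  (3; 2),  (4; 1) ×2 }
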